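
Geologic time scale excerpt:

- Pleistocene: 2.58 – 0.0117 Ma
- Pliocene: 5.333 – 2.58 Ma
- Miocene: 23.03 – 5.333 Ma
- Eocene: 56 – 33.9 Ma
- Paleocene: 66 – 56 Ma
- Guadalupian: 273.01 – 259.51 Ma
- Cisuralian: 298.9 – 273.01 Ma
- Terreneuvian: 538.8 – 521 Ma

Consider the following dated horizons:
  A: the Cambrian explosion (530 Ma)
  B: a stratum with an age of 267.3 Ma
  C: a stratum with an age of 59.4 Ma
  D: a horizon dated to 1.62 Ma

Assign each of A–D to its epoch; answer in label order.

A: 530 Ma lies in 538.8–521 Ma, so Terreneuvian.
B: 267.3 Ma lies in 273.01–259.51 Ma, so Guadalupian.
C: 59.4 Ma lies in 66–56 Ma, so Paleocene.
D: 1.62 Ma lies in 2.58–0.0117 Ma, so Pleistocene.

A — Terreneuvian; B — Guadalupian; C — Paleocene; D — Pleistocene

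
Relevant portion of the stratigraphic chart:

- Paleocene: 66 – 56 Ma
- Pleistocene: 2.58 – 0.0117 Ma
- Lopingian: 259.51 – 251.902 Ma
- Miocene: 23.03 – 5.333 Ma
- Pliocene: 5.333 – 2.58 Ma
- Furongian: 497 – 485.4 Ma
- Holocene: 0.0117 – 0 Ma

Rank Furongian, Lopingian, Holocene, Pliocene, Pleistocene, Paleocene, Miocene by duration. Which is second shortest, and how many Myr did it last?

Start − end for each: Furongian 497 − 485.4 = 11.6; Lopingian 259.51 − 251.902 = 7.608; Holocene 0.0117 − 0 = 0.0117; Pliocene 5.333 − 2.58 = 2.753; Pleistocene 2.58 − 0.0117 = 2.5683; Paleocene 66 − 56 = 10; Miocene 23.03 − 5.333 = 17.697.
Ranking these from shortest: Holocene < Pleistocene < Pliocene < Lopingian < Paleocene < Furongian < Miocene.
Position 2 in that ranking is Pleistocene, which lasted 2.5683 Myr.

Pleistocene, 2.5683 million years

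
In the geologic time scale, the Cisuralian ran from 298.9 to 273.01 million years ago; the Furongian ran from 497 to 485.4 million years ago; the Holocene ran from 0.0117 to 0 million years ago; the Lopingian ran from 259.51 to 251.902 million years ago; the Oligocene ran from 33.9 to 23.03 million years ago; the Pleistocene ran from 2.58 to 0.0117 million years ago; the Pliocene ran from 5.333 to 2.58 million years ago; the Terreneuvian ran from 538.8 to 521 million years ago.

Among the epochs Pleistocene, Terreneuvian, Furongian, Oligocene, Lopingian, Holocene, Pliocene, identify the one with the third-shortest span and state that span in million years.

Durations: Pleistocene 2.5683; Terreneuvian 17.8; Furongian 11.6; Oligocene 10.87; Lopingian 7.608; Holocene 0.0117; Pliocene 2.753 Myr.
Sorted shortest-first: Holocene (0.0117), Pleistocene (2.5683), Pliocene (2.753), Lopingian (7.608), Oligocene (10.87), Furongian (11.6), Terreneuvian (17.8).
The third shortest is Pliocene at 2.753 Myr.

Pliocene, 2.753 million years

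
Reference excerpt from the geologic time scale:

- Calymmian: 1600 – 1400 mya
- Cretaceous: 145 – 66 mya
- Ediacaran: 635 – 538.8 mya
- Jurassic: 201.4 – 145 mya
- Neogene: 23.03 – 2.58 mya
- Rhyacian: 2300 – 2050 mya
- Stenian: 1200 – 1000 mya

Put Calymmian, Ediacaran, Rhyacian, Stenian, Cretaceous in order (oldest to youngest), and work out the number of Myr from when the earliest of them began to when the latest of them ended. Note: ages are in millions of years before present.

Rhyacian → Calymmian → Stenian → Ediacaran → Cretaceous; total span 2234 Myr

From the excerpt: Calymmian 1600–1400; Ediacaran 635–538.8; Rhyacian 2300–2050; Stenian 1200–1000; Cretaceous 145–66 (Ma).
Larger Ma is earlier, so the oldest is Rhyacian and the youngest is Cretaceous; oldest to youngest: Rhyacian, Calymmian, Stenian, Ediacaran, Cretaceous.
Oldest start 2300 minus youngest end 66 gives 2234 Myr overall.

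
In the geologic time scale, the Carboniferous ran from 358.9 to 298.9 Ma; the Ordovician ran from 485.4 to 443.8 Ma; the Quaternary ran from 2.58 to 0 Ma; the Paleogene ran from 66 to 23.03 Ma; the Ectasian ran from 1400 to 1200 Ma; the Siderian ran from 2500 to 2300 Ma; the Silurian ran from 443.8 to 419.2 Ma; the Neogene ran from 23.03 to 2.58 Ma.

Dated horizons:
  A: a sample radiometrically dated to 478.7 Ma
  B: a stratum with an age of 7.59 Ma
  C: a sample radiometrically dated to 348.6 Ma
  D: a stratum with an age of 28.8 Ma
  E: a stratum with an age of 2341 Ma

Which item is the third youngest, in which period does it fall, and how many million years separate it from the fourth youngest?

Smaller Ma means younger, so youngest first: B 7.59 < D 28.8 < C 348.6 < A 478.7 < E 2341.
Counting 3 along gives C (348.6 Ma); the excerpt puts that inside the Carboniferous, 358.9–298.9 Ma.
Next in line is A (478.7 Ma), and 478.7 − 348.6 = 130.1 Myr.

C, in the Carboniferous; 130.1 million years to A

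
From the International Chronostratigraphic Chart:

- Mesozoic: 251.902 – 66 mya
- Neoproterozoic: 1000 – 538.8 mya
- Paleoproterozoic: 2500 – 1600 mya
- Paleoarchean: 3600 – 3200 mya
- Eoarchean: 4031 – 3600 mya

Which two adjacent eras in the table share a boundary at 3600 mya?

The Eoarchean ends at 3600 mya and the Paleoarchean begins at 3600 mya, so they share that boundary.

Eoarchean and Paleoarchean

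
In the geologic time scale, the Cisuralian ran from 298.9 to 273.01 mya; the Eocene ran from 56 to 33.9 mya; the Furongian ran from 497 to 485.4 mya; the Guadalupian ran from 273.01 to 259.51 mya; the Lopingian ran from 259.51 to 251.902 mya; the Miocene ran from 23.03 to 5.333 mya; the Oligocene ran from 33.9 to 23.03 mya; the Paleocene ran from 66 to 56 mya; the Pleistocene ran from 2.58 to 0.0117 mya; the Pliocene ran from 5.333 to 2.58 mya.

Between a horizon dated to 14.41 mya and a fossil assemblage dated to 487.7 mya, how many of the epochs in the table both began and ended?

The older date is 487.7 Ma and the younger is 14.41 Ma.
Epochs with start < 487.7 and end > 14.41 Ma: Cisuralian (298.9–273.01), Guadalupian (273.01–259.51), Lopingian (259.51–251.902), Paleocene (66–56), Eocene (56–33.9), Oligocene (33.9–23.03).
That is 6 complete epochs.

6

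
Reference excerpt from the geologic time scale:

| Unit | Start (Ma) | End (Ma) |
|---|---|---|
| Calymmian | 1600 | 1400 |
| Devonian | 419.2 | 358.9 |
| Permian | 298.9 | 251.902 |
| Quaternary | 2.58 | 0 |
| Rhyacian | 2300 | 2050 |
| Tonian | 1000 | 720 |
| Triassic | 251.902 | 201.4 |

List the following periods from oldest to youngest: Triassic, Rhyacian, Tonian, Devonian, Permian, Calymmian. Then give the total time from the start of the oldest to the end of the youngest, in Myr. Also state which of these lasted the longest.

From the excerpt: Triassic 251.902–201.4; Rhyacian 2300–2050; Tonian 1000–720; Devonian 419.2–358.9; Permian 298.9–251.902; Calymmian 1600–1400 (Ma).
Larger Ma is earlier, so the oldest is Rhyacian and the youngest is Triassic; oldest to youngest: Rhyacian, Calymmian, Tonian, Devonian, Permian, Triassic.
Oldest start 2300 minus youngest end 201.4 gives 2098.6 Myr overall.
Individual lengths (start − end): Devonian 60.3; Permian 46.998; Triassic 50.502; Rhyacian 250; Calymmian 200; Tonian 280. The largest is Tonian at 280 Myr.

Rhyacian → Calymmian → Tonian → Devonian → Permian → Triassic; total span 2098.6 Myr; longest is Tonian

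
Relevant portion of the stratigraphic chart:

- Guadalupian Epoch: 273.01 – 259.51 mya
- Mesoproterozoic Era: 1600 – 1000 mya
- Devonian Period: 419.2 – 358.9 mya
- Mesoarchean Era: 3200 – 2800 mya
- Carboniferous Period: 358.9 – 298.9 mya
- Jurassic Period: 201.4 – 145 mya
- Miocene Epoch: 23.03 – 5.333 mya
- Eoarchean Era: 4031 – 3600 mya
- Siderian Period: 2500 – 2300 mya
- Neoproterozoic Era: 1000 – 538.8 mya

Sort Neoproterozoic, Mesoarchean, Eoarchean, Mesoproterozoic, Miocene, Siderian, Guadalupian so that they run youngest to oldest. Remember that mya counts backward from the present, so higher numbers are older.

Miocene, then Guadalupian, then Neoproterozoic, then Mesoproterozoic, then Siderian, then Mesoarchean, then Eoarchean

Sorting by start age (ascending Ma, since larger Ma = older): Miocene start 23.03, Guadalupian start 273.01, Neoproterozoic start 1000, Mesoproterozoic start 1600, Siderian start 2500, Mesoarchean start 3200, Eoarchean start 4031.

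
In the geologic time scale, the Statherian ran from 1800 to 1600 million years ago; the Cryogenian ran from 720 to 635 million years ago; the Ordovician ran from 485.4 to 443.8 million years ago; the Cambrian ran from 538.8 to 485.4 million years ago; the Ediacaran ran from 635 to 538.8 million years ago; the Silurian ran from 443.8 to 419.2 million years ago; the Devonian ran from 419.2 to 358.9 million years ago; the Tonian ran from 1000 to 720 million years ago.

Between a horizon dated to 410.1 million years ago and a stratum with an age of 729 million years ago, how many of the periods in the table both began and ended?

5

729 Ma sits inside the Tonian (1000–720) and 410.1 Ma inside the Devonian (419.2–358.9); neither of those is wholly between the two dates.
The listed periods lying completely between them are Cryogenian, Ediacaran, Cambrian, Ordovician, Silurian — 5 in all.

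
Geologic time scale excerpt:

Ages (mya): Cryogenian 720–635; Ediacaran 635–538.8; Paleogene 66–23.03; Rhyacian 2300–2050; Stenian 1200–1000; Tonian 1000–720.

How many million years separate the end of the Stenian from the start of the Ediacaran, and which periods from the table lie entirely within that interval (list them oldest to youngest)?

The Stenian closes at 1000 Ma and the Ediacaran opens at 635 Ma, so the interval is 1000 − 635 = 365 Myr.
A period fits inside if it starts at or after 1000 Ma and ends at or before 635 Ma; oldest first that gives Tonian, Cryogenian.

365 million years; Tonian, Cryogenian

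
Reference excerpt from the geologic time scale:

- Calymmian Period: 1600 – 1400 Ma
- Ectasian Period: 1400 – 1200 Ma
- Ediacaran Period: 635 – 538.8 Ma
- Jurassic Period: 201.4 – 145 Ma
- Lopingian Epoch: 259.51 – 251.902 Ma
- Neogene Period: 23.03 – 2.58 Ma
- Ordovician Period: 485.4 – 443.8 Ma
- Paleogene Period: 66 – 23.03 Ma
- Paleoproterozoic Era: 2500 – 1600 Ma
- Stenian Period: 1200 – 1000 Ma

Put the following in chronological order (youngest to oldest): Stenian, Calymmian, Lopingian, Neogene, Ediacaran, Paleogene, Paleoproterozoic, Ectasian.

Sorting by start age (ascending Ma, since larger Ma = older): Neogene began 23.03, Paleogene began 66, Lopingian began 259.51, Ediacaran began 635, Stenian began 1200, Ectasian began 1400, Calymmian began 1600, Paleoproterozoic began 2500.

Neogene → Paleogene → Lopingian → Ediacaran → Stenian → Ectasian → Calymmian → Paleoproterozoic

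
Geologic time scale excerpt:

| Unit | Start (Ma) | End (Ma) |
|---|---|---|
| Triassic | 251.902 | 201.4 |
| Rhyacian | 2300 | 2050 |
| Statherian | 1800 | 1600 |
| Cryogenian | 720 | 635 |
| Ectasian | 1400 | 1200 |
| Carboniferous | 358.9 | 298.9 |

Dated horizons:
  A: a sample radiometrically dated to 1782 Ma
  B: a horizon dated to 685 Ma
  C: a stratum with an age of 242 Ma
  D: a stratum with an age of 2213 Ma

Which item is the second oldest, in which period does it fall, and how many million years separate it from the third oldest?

Larger Ma means older, so oldest first: D 2213 > A 1782 > B 685 > C 242.
Counting 2 along gives A (1782 Ma); the excerpt puts that inside the Statherian, 1800–1600 Ma.
Next in line is B (685 Ma), and 1782 − 685 = 1097 Myr.

A, in the Statherian; 1097 million years to B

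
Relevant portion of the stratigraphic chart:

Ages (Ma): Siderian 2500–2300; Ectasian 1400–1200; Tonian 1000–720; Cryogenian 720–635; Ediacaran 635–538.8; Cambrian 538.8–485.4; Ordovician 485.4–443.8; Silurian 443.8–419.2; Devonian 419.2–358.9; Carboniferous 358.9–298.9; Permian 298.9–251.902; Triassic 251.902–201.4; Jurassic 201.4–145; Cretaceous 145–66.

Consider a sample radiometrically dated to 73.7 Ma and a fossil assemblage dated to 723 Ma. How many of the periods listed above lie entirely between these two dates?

723 Ma sits inside the Tonian (1000–720) and 73.7 Ma inside the Cretaceous (145–66); neither of those is wholly between the two dates.
The listed periods lying completely between them are Cryogenian, Ediacaran, Cambrian, Ordovician, Silurian, Devonian, Carboniferous, Permian, Triassic, Jurassic — 10 in all.

10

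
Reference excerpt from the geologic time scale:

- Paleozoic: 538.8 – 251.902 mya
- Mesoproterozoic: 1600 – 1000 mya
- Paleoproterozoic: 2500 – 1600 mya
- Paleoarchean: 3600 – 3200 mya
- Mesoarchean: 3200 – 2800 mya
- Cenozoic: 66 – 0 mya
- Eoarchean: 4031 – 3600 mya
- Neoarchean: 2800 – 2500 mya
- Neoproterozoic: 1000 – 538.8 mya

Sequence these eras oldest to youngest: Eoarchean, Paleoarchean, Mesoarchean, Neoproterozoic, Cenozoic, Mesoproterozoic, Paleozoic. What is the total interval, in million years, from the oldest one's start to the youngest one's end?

From the excerpt: Eoarchean 4031–3600; Paleoarchean 3600–3200; Mesoarchean 3200–2800; Neoproterozoic 1000–538.8; Cenozoic 66–0; Mesoproterozoic 1600–1000; Paleozoic 538.8–251.902 (Ma).
Larger Ma is earlier, so the oldest is Eoarchean and the youngest is Cenozoic; oldest to youngest: Eoarchean, Paleoarchean, Mesoarchean, Mesoproterozoic, Neoproterozoic, Paleozoic, Cenozoic.
Oldest start 4031 minus youngest end 0 gives 4031 Myr overall.

Eoarchean, Paleoarchean, Mesoarchean, Mesoproterozoic, Neoproterozoic, Paleozoic, Cenozoic; total span 4031 Myr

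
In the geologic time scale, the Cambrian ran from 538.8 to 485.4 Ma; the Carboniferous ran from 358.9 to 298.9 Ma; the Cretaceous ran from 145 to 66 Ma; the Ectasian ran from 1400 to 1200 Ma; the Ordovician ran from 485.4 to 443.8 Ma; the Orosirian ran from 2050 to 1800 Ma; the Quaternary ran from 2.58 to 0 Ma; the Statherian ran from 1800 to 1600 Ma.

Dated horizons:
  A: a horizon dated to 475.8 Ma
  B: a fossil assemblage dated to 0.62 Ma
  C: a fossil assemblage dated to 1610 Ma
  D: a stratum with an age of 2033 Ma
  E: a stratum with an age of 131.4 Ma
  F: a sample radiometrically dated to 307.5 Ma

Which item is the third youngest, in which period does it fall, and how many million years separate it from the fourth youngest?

F, in the Carboniferous; 168.3 million years to A

Sorted youngest-first by Ma: B (0.62), E (131.4), F (307.5), A (475.8), C (1610), D (2033).
The third youngest is F at 307.5 Ma, which lies in 358.9–298.9 Ma: the Carboniferous.
The fourth youngest is A at 475.8 Ma; separation = |307.5 − 475.8| = 168.3 Myr.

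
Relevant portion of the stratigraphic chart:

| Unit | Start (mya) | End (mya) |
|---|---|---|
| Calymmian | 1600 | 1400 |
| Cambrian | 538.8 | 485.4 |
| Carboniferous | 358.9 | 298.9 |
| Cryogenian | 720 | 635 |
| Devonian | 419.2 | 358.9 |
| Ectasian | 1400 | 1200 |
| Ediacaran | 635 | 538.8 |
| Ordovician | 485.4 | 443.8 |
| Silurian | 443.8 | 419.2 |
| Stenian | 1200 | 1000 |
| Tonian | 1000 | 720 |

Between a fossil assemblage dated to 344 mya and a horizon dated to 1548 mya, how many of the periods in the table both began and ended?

1548 Ma sits inside the Calymmian (1600–1400) and 344 Ma inside the Carboniferous (358.9–298.9); neither of those is wholly between the two dates.
The listed periods lying completely between them are Ectasian, Stenian, Tonian, Cryogenian, Ediacaran, Cambrian, Ordovician, Silurian, Devonian — 9 in all.

9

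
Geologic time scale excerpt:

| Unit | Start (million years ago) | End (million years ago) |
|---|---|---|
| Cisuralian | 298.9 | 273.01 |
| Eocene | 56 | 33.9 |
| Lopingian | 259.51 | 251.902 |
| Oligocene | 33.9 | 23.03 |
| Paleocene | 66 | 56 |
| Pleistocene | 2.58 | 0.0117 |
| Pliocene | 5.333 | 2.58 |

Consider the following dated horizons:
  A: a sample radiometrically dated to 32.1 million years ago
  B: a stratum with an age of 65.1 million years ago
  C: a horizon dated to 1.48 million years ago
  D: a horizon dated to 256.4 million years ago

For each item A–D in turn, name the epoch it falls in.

A — Oligocene; B — Paleocene; C — Pleistocene; D — Lopingian

A: 32.1 Ma lies in 33.9–23.03 Ma, so Oligocene.
B: 65.1 Ma lies in 66–56 Ma, so Paleocene.
C: 1.48 Ma lies in 2.58–0.0117 Ma, so Pleistocene.
D: 256.4 Ma lies in 259.51–251.902 Ma, so Lopingian.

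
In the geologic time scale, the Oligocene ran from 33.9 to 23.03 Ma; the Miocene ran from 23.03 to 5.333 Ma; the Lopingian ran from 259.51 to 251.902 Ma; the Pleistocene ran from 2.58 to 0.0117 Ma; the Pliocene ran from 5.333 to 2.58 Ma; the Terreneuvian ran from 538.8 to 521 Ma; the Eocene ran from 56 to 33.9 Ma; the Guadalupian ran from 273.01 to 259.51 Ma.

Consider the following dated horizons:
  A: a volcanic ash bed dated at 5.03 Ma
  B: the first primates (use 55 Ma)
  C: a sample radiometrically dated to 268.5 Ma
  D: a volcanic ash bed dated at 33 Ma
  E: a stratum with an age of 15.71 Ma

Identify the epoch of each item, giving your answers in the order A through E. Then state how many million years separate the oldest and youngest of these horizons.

Match each age against the start–end ranges in the excerpt: A = 5.03 Ma → Pliocene (5.333–2.58); B = 55 Ma → Eocene (56–33.9); C = 268.5 Ma → Guadalupian (273.01–259.51); D = 33 Ma → Oligocene (33.9–23.03); E = 15.71 Ma → Miocene (23.03–5.333).
The largest age is 268.5 Ma and the smallest is 5.03 Ma; their difference is 263.47 Myr.

A — Pliocene; B — Eocene; C — Guadalupian; D — Oligocene; E — Miocene; span 263.47 million years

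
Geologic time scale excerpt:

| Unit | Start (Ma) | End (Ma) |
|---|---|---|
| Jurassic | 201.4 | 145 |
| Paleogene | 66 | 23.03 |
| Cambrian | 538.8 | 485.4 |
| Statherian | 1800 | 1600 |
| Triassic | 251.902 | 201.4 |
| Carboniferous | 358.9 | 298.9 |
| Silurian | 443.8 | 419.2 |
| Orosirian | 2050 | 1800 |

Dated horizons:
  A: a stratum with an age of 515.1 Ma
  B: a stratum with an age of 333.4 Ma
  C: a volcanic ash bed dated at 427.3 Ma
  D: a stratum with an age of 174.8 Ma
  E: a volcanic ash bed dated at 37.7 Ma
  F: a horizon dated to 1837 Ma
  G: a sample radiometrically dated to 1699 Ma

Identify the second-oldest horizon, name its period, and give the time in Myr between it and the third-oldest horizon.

G, in the Statherian; 1183.9 million years to A

Sorted oldest-first by Ma: F (1837), G (1699), A (515.1), C (427.3), B (333.4), D (174.8), E (37.7).
The second oldest is G at 1699 Ma, which lies in 1800–1600 Ma: the Statherian.
The third oldest is A at 515.1 Ma; separation = |1699 − 515.1| = 1183.9 Myr.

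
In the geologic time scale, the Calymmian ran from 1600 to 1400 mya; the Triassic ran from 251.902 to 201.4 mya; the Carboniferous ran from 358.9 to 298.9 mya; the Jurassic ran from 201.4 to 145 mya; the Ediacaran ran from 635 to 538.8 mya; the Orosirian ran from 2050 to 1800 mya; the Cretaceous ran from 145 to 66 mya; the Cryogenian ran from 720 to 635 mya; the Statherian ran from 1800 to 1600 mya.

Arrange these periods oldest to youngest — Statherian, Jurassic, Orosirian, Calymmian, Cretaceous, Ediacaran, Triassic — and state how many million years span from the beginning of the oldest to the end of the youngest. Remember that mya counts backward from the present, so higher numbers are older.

Start ages (Ma): Orosirian 2050, Statherian 1800, Calymmian 1600, Ediacaran 635, Triassic 251.902, Jurassic 201.4, Cretaceous 145.
Ordered oldest to youngest: Orosirian, Statherian, Calymmian, Ediacaran, Triassic, Jurassic, Cretaceous.
Span = 2050 − 66 = 1984 Myr.

Orosirian, Statherian, Calymmian, Ediacaran, Triassic, Jurassic, Cretaceous; total span 1984 Myr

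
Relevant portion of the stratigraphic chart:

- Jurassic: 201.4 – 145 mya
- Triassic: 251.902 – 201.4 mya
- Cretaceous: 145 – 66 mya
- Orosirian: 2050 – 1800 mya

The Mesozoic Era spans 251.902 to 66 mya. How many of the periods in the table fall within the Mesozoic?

3

Periods inside 251.902–66 Ma: Triassic, Jurassic, Cretaceous — 3 in total.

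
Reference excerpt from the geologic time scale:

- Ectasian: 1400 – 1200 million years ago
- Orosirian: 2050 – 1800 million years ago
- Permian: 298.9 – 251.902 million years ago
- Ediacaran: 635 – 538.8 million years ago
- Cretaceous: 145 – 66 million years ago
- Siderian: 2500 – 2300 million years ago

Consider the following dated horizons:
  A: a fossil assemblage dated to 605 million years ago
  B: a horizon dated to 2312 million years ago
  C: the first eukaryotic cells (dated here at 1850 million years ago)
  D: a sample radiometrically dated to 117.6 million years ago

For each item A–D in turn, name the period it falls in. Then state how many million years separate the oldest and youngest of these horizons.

A — Ediacaran; B — Siderian; C — Orosirian; D — Cretaceous; span 2194.4 million years

Match each age against the start–end ranges in the excerpt: A = 605 Ma → Ediacaran (635–538.8); B = 2312 Ma → Siderian (2500–2300); C = 1850 Ma → Orosirian (2050–1800); D = 117.6 Ma → Cretaceous (145–66).
The largest age is 2312 Ma and the smallest is 117.6 Ma; their difference is 2194.4 Myr.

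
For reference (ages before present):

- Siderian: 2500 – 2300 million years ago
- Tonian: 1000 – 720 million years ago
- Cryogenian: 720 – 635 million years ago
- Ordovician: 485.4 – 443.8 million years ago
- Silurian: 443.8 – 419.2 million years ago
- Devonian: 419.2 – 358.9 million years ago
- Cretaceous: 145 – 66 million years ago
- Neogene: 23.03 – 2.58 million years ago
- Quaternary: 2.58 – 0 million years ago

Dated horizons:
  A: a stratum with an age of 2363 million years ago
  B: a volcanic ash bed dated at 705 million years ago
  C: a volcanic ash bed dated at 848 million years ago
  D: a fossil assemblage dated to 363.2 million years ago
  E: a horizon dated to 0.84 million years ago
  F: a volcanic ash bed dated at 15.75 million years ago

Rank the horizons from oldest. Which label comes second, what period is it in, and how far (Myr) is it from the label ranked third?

C, in the Tonian; 143 million years to B

Larger Ma means older, so oldest first: A 2363 > C 848 > B 705 > D 363.2 > F 15.75 > E 0.84.
Counting 2 along gives C (848 Ma); the excerpt puts that inside the Tonian, 1000–720 Ma.
Next in line is B (705 Ma), and 848 − 705 = 143 Myr.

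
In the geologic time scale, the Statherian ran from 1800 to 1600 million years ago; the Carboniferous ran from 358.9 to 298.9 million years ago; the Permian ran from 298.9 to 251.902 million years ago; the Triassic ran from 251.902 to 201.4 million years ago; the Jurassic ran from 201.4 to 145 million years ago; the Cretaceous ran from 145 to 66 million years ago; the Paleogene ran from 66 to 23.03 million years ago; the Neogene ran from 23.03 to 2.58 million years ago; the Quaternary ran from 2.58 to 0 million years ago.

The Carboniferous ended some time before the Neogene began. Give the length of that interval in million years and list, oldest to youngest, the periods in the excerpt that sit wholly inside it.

275.87 million years; Permian, Triassic, Jurassic, Cretaceous, Paleogene

End of Carboniferous = 298.9 Ma; start of Neogene = 23.03 Ma.
Gap = 298.9 − 23.03 = 275.87 Myr.
Periods wholly inside 298.9–23.03 Ma: Permian (298.9–251.902), Triassic (251.902–201.4), Jurassic (201.4–145), Cretaceous (145–66), Paleogene (66–23.03).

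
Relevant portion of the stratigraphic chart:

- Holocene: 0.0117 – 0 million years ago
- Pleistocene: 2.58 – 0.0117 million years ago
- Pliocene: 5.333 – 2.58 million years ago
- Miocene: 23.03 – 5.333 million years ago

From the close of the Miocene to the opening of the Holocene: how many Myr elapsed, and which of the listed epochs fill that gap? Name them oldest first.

5.3213 million years; Pliocene, Pleistocene

End of Miocene = 5.333 Ma; start of Holocene = 0.0117 Ma.
Gap = 5.333 − 0.0117 = 5.3213 Myr.
Epochs wholly inside 5.333–0.0117 Ma: Pliocene (5.333–2.58), Pleistocene (2.58–0.0117).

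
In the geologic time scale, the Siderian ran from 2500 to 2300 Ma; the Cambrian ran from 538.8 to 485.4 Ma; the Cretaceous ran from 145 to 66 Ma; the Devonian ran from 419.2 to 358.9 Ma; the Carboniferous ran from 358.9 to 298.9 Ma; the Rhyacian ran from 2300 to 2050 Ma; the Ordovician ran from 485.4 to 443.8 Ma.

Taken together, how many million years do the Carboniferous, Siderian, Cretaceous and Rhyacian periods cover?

589 million years

Each duration: Carboniferous = 60; Siderian = 200; Cretaceous = 79; Rhyacian = 250.
Sum: 60 + 200 + 79 + 250 = 589 Myr.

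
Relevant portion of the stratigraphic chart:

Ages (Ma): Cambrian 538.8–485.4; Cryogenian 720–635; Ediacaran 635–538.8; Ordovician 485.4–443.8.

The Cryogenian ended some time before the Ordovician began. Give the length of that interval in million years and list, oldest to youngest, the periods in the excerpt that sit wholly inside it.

The Cryogenian closes at 635 Ma and the Ordovician opens at 485.4 Ma, so the interval is 635 − 485.4 = 149.6 Myr.
A period fits inside if it starts at or after 635 Ma and ends at or before 485.4 Ma; oldest first that gives Ediacaran, Cambrian.

149.6 million years; Ediacaran, Cambrian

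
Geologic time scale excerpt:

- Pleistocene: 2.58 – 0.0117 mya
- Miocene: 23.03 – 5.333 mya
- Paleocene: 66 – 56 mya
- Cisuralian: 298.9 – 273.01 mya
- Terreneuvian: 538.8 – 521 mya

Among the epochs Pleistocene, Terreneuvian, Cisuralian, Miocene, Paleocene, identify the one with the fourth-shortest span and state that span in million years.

Terreneuvian, 17.8 million years

Start − end for each: Pleistocene 2.58 − 0.0117 = 2.5683; Terreneuvian 538.8 − 521 = 17.8; Cisuralian 298.9 − 273.01 = 25.89; Miocene 23.03 − 5.333 = 17.697; Paleocene 66 − 56 = 10.
Ranking these from shortest: Pleistocene < Paleocene < Miocene < Terreneuvian < Cisuralian.
Position 4 in that ranking is Terreneuvian, which lasted 17.8 Myr.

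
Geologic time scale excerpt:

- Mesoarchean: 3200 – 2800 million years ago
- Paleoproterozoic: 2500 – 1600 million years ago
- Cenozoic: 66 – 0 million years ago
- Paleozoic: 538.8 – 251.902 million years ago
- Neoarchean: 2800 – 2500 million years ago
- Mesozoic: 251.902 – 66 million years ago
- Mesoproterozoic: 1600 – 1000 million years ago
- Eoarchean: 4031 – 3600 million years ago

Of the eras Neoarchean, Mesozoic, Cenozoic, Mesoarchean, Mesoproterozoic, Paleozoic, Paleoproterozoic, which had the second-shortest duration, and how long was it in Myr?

Durations: Neoarchean 300; Mesozoic 185.902; Cenozoic 66; Mesoarchean 400; Mesoproterozoic 600; Paleozoic 286.898; Paleoproterozoic 900 Myr.
Sorted shortest-first: Cenozoic (66), Mesozoic (185.902), Paleozoic (286.898), Neoarchean (300), Mesoarchean (400), Mesoproterozoic (600), Paleoproterozoic (900).
The second shortest is Mesozoic at 185.902 Myr.

Mesozoic, 185.902 million years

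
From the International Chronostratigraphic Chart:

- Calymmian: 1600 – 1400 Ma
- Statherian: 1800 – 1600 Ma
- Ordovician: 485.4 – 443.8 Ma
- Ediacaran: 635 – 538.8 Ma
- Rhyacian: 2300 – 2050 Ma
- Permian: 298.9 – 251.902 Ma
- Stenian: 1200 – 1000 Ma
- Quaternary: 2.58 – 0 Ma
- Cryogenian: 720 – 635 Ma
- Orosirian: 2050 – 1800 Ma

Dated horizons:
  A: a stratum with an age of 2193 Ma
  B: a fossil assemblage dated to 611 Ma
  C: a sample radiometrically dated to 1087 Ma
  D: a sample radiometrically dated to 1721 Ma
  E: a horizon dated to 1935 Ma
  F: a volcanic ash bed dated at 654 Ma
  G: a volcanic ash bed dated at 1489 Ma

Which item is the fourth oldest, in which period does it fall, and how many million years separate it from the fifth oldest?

G, in the Calymmian; 402 million years to C

Larger Ma means older, so oldest first: A 2193 > E 1935 > D 1721 > G 1489 > C 1087 > F 654 > B 611.
Counting 4 along gives G (1489 Ma); the excerpt puts that inside the Calymmian, 1600–1400 Ma.
Next in line is C (1087 Ma), and 1489 − 1087 = 402 Myr.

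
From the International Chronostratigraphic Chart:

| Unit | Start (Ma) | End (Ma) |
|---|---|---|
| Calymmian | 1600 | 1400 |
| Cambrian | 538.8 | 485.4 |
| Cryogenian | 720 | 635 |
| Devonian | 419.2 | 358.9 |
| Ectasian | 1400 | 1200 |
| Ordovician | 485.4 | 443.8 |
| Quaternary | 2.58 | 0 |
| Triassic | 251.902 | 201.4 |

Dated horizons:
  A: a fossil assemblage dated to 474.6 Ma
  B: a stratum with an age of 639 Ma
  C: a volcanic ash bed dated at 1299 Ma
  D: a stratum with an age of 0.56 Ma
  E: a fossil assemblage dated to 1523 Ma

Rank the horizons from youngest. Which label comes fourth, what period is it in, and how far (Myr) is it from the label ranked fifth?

Smaller Ma means younger, so youngest first: D 0.56 < A 474.6 < B 639 < C 1299 < E 1523.
Counting 4 along gives C (1299 Ma); the excerpt puts that inside the Ectasian, 1400–1200 Ma.
Next in line is E (1523 Ma), and 1523 − 1299 = 224 Myr.

C, in the Ectasian; 224 million years to E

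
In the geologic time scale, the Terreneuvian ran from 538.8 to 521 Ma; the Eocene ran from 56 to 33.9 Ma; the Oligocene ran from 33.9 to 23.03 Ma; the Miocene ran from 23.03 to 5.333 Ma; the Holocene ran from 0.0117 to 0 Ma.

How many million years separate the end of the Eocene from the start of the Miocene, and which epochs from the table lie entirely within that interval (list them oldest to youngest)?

End of Eocene = 33.9 Ma; start of Miocene = 23.03 Ma.
Gap = 33.9 − 23.03 = 10.87 Myr.
Epochs wholly inside 33.9–23.03 Ma: Oligocene (33.9–23.03).

10.87 million years; Oligocene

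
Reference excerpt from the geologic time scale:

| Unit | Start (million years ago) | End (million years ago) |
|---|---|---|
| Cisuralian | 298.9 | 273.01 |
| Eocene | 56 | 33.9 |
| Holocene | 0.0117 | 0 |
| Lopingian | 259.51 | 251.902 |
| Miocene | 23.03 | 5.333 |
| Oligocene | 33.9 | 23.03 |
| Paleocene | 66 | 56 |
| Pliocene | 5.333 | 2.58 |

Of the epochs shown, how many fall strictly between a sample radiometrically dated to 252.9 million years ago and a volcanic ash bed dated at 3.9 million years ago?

The older date is 252.9 Ma and the younger is 3.9 Ma.
Epochs with start < 252.9 and end > 3.9 Ma: Paleocene (66–56), Eocene (56–33.9), Oligocene (33.9–23.03), Miocene (23.03–5.333).
That is 4 complete epochs.

4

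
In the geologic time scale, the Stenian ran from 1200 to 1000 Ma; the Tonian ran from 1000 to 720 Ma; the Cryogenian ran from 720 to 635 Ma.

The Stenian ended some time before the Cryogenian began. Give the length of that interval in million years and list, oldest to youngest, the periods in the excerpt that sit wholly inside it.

End of Stenian = 1000 Ma; start of Cryogenian = 720 Ma.
Gap = 1000 − 720 = 280 Myr.
Periods wholly inside 1000–720 Ma: Tonian (1000–720).

280 million years; Tonian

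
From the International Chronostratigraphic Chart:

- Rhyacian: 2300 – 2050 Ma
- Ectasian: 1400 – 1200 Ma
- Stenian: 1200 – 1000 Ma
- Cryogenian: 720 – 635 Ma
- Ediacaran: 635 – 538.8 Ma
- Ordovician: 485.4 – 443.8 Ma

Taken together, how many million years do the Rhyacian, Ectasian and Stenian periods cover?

Each duration: Rhyacian = 250; Ectasian = 200; Stenian = 200.
Sum: 250 + 200 + 200 = 650 Myr.

650 million years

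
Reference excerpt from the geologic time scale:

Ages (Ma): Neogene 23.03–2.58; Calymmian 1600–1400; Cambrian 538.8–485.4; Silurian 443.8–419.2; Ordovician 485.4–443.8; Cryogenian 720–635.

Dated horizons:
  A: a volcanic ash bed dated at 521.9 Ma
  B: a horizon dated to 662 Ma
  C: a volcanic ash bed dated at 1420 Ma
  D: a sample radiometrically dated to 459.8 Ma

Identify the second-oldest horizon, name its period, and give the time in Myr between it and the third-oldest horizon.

Larger Ma means older, so oldest first: C 1420 > B 662 > A 521.9 > D 459.8.
Counting 2 along gives B (662 Ma); the excerpt puts that inside the Cryogenian, 720–635 Ma.
Next in line is A (521.9 Ma), and 662 − 521.9 = 140.1 Myr.

B, in the Cryogenian; 140.1 million years to A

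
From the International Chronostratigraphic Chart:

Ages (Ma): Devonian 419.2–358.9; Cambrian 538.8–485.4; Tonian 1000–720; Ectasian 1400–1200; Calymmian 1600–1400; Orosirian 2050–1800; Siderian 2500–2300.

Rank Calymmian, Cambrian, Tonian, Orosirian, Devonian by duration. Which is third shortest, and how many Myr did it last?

Durations: Calymmian 200; Cambrian 53.4; Tonian 280; Orosirian 250; Devonian 60.3 Myr.
Sorted shortest-first: Cambrian (53.4), Devonian (60.3), Calymmian (200), Orosirian (250), Tonian (280).
The third shortest is Calymmian at 200 Myr.

Calymmian, 200 million years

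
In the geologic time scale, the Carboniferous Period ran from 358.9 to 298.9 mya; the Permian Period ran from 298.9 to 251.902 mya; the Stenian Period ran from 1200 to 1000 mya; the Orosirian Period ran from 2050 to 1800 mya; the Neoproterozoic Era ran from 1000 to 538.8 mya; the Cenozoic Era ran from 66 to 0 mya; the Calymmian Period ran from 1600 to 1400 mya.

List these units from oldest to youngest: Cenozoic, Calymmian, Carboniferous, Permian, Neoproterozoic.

The oldest of these is Calymmian (starts 1600 Ma) and the youngest is Cenozoic (ends 0 Ma).
In between, by decreasing start age: Neoproterozoic (1000), Carboniferous (358.9), Permian (298.9).

Calymmian → Neoproterozoic → Carboniferous → Permian → Cenozoic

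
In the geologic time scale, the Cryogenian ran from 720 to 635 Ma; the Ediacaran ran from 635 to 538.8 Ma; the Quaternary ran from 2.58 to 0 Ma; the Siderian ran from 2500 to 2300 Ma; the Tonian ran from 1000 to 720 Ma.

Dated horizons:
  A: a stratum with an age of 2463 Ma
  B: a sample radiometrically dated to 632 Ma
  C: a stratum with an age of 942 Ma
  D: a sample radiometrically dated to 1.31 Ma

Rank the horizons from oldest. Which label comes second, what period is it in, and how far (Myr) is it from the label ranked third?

Sorted oldest-first by Ma: A (2463), C (942), B (632), D (1.31).
The second oldest is C at 942 Ma, which lies in 1000–720 Ma: the Tonian.
The third oldest is B at 632 Ma; separation = |942 − 632| = 310 Myr.

C, in the Tonian; 310 million years to B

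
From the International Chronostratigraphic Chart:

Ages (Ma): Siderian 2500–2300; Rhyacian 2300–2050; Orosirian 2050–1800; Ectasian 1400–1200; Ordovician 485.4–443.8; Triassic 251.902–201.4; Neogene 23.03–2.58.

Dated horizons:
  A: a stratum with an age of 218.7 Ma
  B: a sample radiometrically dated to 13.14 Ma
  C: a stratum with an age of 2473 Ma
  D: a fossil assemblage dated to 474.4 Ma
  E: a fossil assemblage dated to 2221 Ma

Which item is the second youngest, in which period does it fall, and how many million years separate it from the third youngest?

Smaller Ma means younger, so youngest first: B 13.14 < A 218.7 < D 474.4 < E 2221 < C 2473.
Counting 2 along gives A (218.7 Ma); the excerpt puts that inside the Triassic, 251.902–201.4 Ma.
Next in line is D (474.4 Ma), and 474.4 − 218.7 = 255.7 Myr.

A, in the Triassic; 255.7 million years to D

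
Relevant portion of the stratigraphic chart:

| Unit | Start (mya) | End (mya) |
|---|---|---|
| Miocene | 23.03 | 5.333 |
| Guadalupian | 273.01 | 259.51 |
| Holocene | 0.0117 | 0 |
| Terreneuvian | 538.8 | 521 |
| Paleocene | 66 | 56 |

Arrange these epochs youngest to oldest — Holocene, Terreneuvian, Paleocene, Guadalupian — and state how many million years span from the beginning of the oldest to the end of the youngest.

Start ages (Ma): Terreneuvian 538.8, Guadalupian 273.01, Paleocene 66, Holocene 0.0117.
Ordered youngest to oldest: Holocene, Paleocene, Guadalupian, Terreneuvian.
Span = 538.8 − 0 = 538.8 Myr.

Holocene, Paleocene, Guadalupian, Terreneuvian; total span 538.8 Myr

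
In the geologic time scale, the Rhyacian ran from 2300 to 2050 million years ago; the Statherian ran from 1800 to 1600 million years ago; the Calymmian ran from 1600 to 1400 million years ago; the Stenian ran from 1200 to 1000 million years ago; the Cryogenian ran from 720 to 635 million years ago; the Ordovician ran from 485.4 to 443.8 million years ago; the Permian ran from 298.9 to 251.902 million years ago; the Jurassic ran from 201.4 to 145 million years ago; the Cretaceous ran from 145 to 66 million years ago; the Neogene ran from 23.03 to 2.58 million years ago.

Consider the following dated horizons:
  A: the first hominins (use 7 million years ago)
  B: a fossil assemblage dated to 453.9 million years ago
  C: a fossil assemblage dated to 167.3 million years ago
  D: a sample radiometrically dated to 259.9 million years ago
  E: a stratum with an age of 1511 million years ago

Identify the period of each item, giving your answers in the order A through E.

Match each age against the start–end ranges in the excerpt: A = 7 Ma → Neogene (23.03–2.58); B = 453.9 Ma → Ordovician (485.4–443.8); C = 167.3 Ma → Jurassic (201.4–145); D = 259.9 Ma → Permian (298.9–251.902); E = 1511 Ma → Calymmian (1600–1400).

A — Neogene; B — Ordovician; C — Jurassic; D — Permian; E — Calymmian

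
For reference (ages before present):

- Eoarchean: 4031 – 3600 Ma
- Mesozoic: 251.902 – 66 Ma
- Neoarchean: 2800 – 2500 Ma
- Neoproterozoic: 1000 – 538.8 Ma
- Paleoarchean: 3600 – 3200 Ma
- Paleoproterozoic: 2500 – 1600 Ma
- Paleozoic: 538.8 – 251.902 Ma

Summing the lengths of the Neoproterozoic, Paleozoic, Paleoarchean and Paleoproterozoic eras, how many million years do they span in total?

2048.098 million years

Duration is start − end for each: (1000 − 538.8) + (538.8 − 251.902) + (3600 − 3200) + (2500 − 1600).
That is 461.2 + 286.898 + 400 + 900, which totals 2048.098 million years.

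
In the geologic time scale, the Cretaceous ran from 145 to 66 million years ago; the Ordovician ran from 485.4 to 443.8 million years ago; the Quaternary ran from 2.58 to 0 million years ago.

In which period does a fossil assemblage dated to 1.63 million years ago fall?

Quaternary

1.63 Ma lies between 2.58 and 0 Ma, so it falls in the Quaternary.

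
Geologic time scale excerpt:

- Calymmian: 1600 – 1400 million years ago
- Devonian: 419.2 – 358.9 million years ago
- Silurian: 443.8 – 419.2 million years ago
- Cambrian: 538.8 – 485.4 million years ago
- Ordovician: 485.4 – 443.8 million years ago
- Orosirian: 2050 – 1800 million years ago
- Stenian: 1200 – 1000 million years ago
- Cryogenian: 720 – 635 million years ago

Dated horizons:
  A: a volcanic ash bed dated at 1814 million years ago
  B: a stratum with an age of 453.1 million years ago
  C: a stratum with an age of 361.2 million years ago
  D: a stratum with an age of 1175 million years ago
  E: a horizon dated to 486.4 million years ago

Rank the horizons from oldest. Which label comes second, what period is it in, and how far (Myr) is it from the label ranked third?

Larger Ma means older, so oldest first: A 1814 > D 1175 > E 486.4 > B 453.1 > C 361.2.
Counting 2 along gives D (1175 Ma); the excerpt puts that inside the Stenian, 1200–1000 Ma.
Next in line is E (486.4 Ma), and 1175 − 486.4 = 688.6 Myr.

D, in the Stenian; 688.6 million years to E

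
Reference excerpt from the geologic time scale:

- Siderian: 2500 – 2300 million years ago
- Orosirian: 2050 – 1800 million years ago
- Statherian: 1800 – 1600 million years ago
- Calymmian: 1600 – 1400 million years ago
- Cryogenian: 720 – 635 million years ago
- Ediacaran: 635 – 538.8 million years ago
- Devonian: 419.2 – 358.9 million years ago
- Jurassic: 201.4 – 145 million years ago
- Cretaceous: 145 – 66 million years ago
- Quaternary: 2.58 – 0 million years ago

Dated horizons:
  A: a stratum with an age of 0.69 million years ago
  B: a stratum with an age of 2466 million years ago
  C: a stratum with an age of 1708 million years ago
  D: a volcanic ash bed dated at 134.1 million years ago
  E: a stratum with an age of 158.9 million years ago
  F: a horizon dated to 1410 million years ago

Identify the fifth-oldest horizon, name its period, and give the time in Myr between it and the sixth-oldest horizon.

Larger Ma means older, so oldest first: B 2466 > C 1708 > F 1410 > E 158.9 > D 134.1 > A 0.69.
Counting 5 along gives D (134.1 Ma); the excerpt puts that inside the Cretaceous, 145–66 Ma.
Next in line is A (0.69 Ma), and 134.1 − 0.69 = 133.41 Myr.

D, in the Cretaceous; 133.41 million years to A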